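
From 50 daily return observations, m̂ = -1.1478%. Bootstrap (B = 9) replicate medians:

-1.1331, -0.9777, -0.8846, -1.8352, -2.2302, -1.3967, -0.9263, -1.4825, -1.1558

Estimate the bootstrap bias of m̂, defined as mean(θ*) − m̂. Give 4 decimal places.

mean(θ*) = ((-1.1331) + (-0.9777) + (-0.8846) + (-1.8352) + (-2.2302) + (-1.3967) + (-0.9263) + (-1.4825) + (-1.1558)) / 9 = -1.33579
bias = -1.33579 − -1.1478

bias = −0.1880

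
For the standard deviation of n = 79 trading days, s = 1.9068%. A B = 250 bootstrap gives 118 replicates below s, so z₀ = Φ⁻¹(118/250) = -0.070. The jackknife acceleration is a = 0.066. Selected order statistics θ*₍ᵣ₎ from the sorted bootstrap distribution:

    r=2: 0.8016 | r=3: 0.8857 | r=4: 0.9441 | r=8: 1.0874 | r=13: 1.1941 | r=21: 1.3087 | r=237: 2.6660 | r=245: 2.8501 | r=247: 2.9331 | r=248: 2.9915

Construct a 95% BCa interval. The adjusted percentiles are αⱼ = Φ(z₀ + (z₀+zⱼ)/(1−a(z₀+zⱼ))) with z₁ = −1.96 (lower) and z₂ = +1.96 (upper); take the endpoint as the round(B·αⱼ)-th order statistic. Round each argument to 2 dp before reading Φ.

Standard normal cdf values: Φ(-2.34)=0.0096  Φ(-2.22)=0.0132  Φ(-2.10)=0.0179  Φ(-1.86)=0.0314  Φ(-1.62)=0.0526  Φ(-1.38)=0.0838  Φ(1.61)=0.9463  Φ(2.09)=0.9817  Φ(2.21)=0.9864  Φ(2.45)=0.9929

Lower: z₀ + z₁ = -0.070 + (-1.960) = -2.030; 1 − a(z₀+z₁) = 1 − (0.066)(-2.030) = 1.1340; argument = -0.070 + (-2.030)/1.1340 = -1.8602 → -1.86.
α₁ = Φ(-1.86) = 0.0314; rank = round(250 × 0.0314) = 8; θ*₍8₎ = 1.0874.
Upper: z₀ + z₂ = 1.890; 1 − a(z₀+z₂) = 0.8753; argument = 2.0894 → 2.09; α₂ = 0.9817; rank = 245; θ*₍245₎ = 2.8501.

(1.0874, 2.8501)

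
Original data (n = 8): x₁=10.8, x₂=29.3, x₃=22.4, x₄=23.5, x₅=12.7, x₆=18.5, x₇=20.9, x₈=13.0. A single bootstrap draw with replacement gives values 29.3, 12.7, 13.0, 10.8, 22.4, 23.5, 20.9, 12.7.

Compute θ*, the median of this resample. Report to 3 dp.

θ* = 16.950

Sorted: 10.8, 12.7, 12.7, 13.0, 20.9, 22.4, 23.5, 29.3
Median = average of the two middle values = 16.950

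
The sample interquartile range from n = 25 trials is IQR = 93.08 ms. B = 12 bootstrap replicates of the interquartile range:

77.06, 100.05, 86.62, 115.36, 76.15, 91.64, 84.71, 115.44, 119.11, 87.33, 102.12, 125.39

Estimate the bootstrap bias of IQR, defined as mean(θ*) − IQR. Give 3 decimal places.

bias = +5.335

mean(θ*) = (77.06 + 100.05 + 86.62 + 115.36 + 76.15 + 91.64 + 84.71 + 115.44 + 119.11 + 87.33 + 102.12 + 125.39) / 12 = 98.4150
bias = 98.4150 − 93.08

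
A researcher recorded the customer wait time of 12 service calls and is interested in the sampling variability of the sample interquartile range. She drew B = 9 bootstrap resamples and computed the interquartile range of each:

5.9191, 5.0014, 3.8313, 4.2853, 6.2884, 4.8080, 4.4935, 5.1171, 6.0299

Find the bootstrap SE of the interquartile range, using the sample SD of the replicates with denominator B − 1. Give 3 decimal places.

Bootstrap SE is the standard deviation of the 9 replicate interquartile ranges.
Mean of replicates: (5.9191 + 5.0014 + 3.8313 + 4.2853 + 6.2884 + 4.8080 + 4.4935 + 5.1171 + 6.0299) / 9 = 45.77400 / 9 = 5.08600
Sum of squared deviations: (+0.83310)² + (−0.08460)² + (−1.25470)² + (−0.80070)² + (+1.20240)² + (−0.27800)² + (−0.59250)² + (+0.03110)² + (+0.94390)² = 5.68263
Variance = 5.68263 / 8 = 0.71033
SE* = √0.71033

SE* = 0.843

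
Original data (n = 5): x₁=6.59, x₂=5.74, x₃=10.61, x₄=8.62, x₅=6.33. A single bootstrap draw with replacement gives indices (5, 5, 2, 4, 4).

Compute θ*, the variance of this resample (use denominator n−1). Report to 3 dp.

θ* = 1.913

Resample values: 6.33, 6.33, 5.74, 8.62, 8.62.
Mean = 7.1280; sum of squared deviations = 7.6523
s² = 7.6523 / 4 = 1.9131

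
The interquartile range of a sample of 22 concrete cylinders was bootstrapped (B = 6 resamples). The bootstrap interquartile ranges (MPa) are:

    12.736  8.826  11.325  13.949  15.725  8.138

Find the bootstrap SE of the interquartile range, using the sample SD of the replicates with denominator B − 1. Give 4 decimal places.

Bootstrap SE is the standard deviation of the 6 replicate interquartile ranges.
Mean of replicates: (12.736 + 8.826 + 11.325 + 13.949 + 15.725 + 8.138) / 6 = 70.69900 / 6 = 11.78317
Sum of squared deviations: (+0.95283)² + (−2.95717)² + (−0.45817)² + (+2.16583)² + (+3.94183)² + (−3.64517)² = 43.37877
Variance = 43.37877 / 5 = 8.67575
SE* = √8.67575

SE* = 2.9455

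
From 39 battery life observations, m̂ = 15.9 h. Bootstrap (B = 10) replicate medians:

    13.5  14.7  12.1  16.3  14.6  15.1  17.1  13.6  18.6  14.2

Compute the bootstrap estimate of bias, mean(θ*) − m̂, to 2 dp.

bias = −0.92

mean(θ*) = (13.5 + 14.7 + 12.1 + 16.3 + 14.6 + 15.1 + 17.1 + 13.6 + 18.6 + 14.2) / 10 = 14.980
bias = 14.980 − 15.9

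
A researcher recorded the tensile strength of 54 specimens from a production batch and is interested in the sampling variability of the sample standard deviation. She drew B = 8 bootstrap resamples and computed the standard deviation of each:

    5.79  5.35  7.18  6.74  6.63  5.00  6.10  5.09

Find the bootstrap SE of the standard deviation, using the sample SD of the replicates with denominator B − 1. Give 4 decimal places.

SE* = 0.8141

Bootstrap SE is the standard deviation of the 8 replicate standard deviations.
Mean of replicates: (5.79 + 5.35 + 7.18 + 6.74 + 6.63 + 5.00 + 6.10 + 5.09) / 8 = 47.88000 / 8 = 5.98500
Sum of squared deviations: (−0.19500)² + (−0.63500)² + (+1.19500)² + (+0.75500)² + (+0.64500)² + (−0.98500)² + (+0.11500)² + (−0.89500)² = 4.63980
Variance = 4.63980 / 7 = 0.66283
SE* = √0.66283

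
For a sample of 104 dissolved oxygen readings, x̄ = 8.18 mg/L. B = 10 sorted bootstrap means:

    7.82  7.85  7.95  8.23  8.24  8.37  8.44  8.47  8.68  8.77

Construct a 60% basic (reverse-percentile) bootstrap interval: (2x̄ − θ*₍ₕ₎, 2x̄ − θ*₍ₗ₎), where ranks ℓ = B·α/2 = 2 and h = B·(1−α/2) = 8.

(7.89, 8.51)

Percentile endpoints at ranks 2 and 8: θ*₍2₎ = 7.85, θ*₍8₎ = 8.47.
Basic interval reflects these around x̄:
  lower = 2 × 8.18 − 8.47 = 7.89
  upper = 2 × 8.18 − 7.85 = 8.51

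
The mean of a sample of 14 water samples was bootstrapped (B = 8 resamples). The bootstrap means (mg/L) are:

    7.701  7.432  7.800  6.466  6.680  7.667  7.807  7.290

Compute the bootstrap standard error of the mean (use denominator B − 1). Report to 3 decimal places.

Bootstrap SE is the standard deviation of the 8 replicate means.
Mean of replicates: (7.701 + 7.432 + 7.800 + 6.466 + 6.680 + 7.667 + 7.807 + 7.290) / 8 = 58.8430 / 8 = 7.3554
Sum of squared deviations: (+0.3456)² + (+0.0766)² + (+0.4446)² + (−0.8894)² + (−0.6754)² + (+0.3116)² + (+0.4516)² + (−0.0654)² = 1.8755
Variance = 1.8755 / 7 = 0.2679
SE* = √0.2679

SE* = 0.518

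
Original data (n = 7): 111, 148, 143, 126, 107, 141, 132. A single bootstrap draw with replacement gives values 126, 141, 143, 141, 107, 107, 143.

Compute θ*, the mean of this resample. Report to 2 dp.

θ* = 129.71

Mean = (126 + 141 + 143 + 141 + 107 + 107 + 143) / 7 = 908.0 / 7 = 129.71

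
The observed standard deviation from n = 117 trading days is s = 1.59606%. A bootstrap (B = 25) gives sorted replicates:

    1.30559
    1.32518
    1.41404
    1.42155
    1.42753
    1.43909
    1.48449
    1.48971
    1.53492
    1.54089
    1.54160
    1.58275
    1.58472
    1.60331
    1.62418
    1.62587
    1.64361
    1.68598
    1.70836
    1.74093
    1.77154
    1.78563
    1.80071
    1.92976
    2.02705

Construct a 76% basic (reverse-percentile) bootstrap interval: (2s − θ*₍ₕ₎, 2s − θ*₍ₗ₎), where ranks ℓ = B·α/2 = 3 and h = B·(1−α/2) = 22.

(1.40649, 1.77808)

Percentile endpoints at ranks 3 and 22: θ*₍3₎ = 1.41404, θ*₍22₎ = 1.78563.
Basic interval reflects these around s:
  lower = 2 × 1.59606 − 1.78563 = 1.40649
  upper = 2 × 1.59606 − 1.41404 = 1.77808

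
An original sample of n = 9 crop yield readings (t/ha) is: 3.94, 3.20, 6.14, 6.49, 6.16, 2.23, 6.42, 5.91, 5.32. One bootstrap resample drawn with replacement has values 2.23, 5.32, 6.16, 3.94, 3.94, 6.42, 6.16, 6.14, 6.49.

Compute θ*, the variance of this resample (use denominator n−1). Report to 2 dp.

Mean = 5.2000; sum of squared deviations = 17.8898
s² = 17.8898 / 8 = 2.2362

θ* = 2.24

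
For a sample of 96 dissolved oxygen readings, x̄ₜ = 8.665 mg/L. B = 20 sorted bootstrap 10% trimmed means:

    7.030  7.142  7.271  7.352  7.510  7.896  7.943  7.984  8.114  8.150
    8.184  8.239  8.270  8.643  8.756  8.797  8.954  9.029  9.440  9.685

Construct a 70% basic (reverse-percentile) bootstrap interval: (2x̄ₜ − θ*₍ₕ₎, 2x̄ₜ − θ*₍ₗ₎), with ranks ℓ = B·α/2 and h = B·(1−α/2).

(8.376, 10.059)

Percentile endpoints at ranks 3 and 17: θ*₍3₎ = 7.271, θ*₍17₎ = 8.954.
Basic interval reflects these around x̄ₜ:
  lower = 2 × 8.665 − 8.954 = 8.376
  upper = 2 × 8.665 − 7.271 = 10.059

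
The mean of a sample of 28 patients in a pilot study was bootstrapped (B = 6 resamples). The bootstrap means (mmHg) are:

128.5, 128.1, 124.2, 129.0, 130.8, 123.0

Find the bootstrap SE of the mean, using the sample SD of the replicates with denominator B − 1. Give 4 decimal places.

Bootstrap SE is the standard deviation of the 6 replicate means.
Mean of replicates: (128.5 + 128.1 + 124.2 + 129.0 + 130.8 + 123.0) / 6 = 763.60000 / 6 = 127.26667
Sum of squared deviations: (+1.23333)² + (+0.83333)² + (−3.06667)² + (+1.73333)² + (+3.53333)² + (−4.26667)² = 45.31333
Variance = 45.31333 / 5 = 9.06267
SE* = √9.06267

SE* = 3.0104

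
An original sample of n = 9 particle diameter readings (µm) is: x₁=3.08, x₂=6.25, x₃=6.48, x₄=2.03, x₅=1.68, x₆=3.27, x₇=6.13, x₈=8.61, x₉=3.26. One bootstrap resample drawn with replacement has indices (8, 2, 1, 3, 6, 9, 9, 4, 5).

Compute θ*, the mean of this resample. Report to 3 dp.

θ* = 4.213

Resample values: 8.61, 6.25, 3.08, 6.48, 3.27, 3.26, 3.26, 2.03, 1.68.
Mean = (8.61 + 6.25 + 3.08 + 6.48 + 3.27 + 3.26 + 3.26 + 2.03 + 1.68) / 9 = 37.920 / 9 = 4.213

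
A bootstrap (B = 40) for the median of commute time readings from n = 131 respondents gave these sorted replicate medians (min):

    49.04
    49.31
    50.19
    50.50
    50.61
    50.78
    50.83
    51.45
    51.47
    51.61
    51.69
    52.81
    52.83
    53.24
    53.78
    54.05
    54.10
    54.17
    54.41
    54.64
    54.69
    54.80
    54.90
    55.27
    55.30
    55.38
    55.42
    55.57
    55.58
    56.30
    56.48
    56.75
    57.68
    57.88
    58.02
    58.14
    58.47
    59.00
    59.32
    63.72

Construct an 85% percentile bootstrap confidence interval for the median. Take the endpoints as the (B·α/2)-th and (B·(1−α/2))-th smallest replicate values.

(50.19, 58.47)

α = 0.15; lower rank = 40 × 0.075 = 3; upper rank = 40 × 0.925 = 37.
The 3rd smallest replicate is 50.19; the 37th is 58.47.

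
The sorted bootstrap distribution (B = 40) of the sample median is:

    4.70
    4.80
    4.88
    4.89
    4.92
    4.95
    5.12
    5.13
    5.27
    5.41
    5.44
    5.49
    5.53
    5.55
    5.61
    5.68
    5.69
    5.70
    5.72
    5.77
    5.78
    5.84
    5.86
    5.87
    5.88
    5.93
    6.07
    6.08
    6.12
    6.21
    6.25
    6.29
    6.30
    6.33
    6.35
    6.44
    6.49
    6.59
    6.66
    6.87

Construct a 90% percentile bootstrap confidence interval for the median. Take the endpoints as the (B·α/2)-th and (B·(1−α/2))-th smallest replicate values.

α = 0.10; lower rank = 40 × 0.050 = 2; upper rank = 40 × 0.950 = 38.
The 2nd smallest replicate is 4.80; the 38th is 6.59.

(4.80, 6.59)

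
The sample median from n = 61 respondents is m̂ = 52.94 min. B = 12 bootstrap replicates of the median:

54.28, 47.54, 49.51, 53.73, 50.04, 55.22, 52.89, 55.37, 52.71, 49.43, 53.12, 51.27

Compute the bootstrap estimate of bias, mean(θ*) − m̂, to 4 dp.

mean(θ*) = (54.28 + 47.54 + 49.51 + 53.73 + 50.04 + 55.22 + 52.89 + 55.37 + 52.71 + 49.43 + 53.12 + 51.27) / 12 = 52.09250
bias = 52.09250 − 52.94

bias = −0.8475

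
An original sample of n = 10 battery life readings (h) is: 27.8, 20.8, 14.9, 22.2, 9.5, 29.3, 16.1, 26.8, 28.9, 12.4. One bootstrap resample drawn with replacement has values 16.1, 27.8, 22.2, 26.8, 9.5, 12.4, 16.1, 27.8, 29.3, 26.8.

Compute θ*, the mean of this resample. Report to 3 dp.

θ* = 21.480

Mean = (16.1 + 27.8 + 22.2 + 26.8 + 9.5 + 12.4 + 16.1 + 27.8 + 29.3 + 26.8) / 10 = 214.80 / 10 = 21.480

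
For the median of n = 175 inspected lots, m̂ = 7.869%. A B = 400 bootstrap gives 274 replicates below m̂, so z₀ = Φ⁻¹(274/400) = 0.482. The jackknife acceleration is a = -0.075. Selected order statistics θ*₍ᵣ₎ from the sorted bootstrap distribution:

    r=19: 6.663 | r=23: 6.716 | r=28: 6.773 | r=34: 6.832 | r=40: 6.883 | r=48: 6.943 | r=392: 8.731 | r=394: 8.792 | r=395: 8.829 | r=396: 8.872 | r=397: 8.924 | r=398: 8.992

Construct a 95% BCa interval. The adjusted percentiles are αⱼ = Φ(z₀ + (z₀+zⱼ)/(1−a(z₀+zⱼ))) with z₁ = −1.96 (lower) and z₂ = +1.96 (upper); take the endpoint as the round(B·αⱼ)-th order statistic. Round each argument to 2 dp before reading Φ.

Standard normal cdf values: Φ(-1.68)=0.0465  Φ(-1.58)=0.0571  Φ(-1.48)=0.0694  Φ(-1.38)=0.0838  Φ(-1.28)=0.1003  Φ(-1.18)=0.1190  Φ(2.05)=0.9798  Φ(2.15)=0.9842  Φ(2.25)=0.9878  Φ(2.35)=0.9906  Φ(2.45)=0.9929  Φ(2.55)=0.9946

Lower: z₀ + z₁ = 0.482 + (-1.960) = -1.478; 1 − a(z₀+z₁) = 1 − (-0.075)(-1.478) = 0.8891; argument = 0.482 + (-1.478)/0.8891 = -1.1803 → -1.18.
α₁ = Φ(-1.18) = 0.1190; rank = round(400 × 0.1190) = 48; θ*₍48₎ = 6.943.
Upper: z₀ + z₂ = 2.442; 1 − a(z₀+z₂) = 1.1831; argument = 2.5460 → 2.55; α₂ = 0.9946; rank = 398; θ*₍398₎ = 8.992.

(6.943, 8.992)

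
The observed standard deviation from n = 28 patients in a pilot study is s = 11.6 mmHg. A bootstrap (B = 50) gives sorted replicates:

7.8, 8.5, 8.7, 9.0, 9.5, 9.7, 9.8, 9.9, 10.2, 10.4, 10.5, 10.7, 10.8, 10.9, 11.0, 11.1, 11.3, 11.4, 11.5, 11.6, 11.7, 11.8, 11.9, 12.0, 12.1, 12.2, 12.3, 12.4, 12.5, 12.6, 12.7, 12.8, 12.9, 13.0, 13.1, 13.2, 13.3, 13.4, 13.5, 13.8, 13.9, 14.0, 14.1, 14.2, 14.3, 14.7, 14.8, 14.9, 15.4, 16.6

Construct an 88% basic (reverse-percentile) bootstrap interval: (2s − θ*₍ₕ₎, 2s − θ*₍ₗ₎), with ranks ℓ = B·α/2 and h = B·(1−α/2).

Percentile endpoints at ranks 3 and 47: θ*₍3₎ = 8.7, θ*₍47₎ = 14.8.
Basic interval reflects these around s:
  lower = 2 × 11.6 − 14.8 = 8.4
  upper = 2 × 11.6 − 8.7 = 14.5

(8.4, 14.5)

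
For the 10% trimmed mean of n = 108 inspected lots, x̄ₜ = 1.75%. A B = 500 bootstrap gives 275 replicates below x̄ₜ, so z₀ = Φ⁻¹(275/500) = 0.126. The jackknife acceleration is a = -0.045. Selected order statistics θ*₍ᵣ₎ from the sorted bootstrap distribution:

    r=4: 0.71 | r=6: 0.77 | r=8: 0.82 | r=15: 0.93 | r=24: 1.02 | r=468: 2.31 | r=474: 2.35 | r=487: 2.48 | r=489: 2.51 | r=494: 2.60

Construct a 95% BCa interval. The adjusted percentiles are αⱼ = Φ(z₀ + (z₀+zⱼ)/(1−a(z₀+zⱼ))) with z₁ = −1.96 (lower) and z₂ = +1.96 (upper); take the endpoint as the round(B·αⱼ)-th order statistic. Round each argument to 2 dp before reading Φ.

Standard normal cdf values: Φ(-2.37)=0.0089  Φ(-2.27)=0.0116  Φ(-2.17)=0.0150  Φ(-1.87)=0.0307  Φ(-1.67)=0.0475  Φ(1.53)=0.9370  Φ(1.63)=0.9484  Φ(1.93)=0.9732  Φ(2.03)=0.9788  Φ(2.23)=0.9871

Lower: z₀ + z₁ = 0.126 + (-1.960) = -1.834; 1 − a(z₀+z₁) = 1 − (-0.045)(-1.834) = 0.9175; argument = 0.126 + (-1.834)/0.9175 = -1.8730 → -1.87.
α₁ = Φ(-1.87) = 0.0307; rank = round(500 × 0.0307) = 15; θ*₍15₎ = 0.93.
Upper: z₀ + z₂ = 2.086; 1 − a(z₀+z₂) = 1.0939; argument = 2.0330 → 2.03; α₂ = 0.9788; rank = 489; θ*₍489₎ = 2.51.

(0.93, 2.51)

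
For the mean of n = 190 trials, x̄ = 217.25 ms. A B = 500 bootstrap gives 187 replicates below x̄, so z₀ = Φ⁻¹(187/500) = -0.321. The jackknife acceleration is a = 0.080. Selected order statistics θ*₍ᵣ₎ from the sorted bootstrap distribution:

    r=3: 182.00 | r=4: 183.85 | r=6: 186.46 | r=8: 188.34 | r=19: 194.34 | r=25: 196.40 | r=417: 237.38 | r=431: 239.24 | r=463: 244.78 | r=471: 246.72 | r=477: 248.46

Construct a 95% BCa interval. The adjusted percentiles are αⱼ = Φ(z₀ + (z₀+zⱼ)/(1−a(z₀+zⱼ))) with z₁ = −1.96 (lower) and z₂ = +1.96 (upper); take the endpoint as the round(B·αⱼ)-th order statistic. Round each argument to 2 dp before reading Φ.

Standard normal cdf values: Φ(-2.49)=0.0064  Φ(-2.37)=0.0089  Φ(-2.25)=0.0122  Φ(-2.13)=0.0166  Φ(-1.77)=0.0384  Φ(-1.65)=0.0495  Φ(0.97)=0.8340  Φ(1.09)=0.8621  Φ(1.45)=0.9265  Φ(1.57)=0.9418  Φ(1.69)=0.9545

Lower: z₀ + z₁ = -0.321 + (-1.960) = -2.281; 1 − a(z₀+z₁) = 1 − (0.080)(-2.281) = 1.1825; argument = -0.321 + (-2.281)/1.1825 = -2.2500 → -2.25.
α₁ = Φ(-2.25) = 0.0122; rank = round(500 × 0.0122) = 6; θ*₍6₎ = 186.46.
Upper: z₀ + z₂ = 1.639; 1 − a(z₀+z₂) = 0.8689; argument = 1.5653 → 1.57; α₂ = 0.9418; rank = 471; θ*₍471₎ = 246.72.

(186.46, 246.72)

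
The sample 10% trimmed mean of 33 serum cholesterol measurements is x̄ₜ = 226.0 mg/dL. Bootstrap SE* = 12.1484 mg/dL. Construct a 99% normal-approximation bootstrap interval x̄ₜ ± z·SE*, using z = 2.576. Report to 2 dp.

(194.71, 257.29)

Margin = 2.576 × 12.1484 = 31.294
Interval: 226.0 ± 31.294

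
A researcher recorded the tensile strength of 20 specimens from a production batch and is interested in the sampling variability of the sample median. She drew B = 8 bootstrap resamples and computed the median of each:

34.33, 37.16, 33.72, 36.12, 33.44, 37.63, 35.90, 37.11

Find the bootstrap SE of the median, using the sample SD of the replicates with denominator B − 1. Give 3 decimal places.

Bootstrap SE is the standard deviation of the 8 replicate medians.
Mean of replicates: (34.33 + 37.16 + 33.72 + 36.12 + 33.44 + 37.63 + 35.90 + 37.11) / 8 = 285.4100 / 8 = 35.6762
Sum of squared deviations: (−1.3462)² + (+1.4838)² + (−1.9562)² + (+0.4438)² + (−2.2362)² + (+1.9538)² + (+0.2238)² + (+1.4338)² = 18.9614
Variance = 18.9614 / 7 = 2.7088
SE* = √2.7088

SE* = 1.646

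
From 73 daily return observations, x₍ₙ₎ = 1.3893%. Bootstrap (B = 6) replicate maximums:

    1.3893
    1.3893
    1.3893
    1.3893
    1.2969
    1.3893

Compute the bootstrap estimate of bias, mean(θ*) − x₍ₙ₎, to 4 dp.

bias = −0.0154

mean(θ*) = (1.3893 + 1.3893 + 1.3893 + 1.3893 + 1.2969 + 1.3893) / 6 = 1.37390
bias = 1.37390 − 1.3893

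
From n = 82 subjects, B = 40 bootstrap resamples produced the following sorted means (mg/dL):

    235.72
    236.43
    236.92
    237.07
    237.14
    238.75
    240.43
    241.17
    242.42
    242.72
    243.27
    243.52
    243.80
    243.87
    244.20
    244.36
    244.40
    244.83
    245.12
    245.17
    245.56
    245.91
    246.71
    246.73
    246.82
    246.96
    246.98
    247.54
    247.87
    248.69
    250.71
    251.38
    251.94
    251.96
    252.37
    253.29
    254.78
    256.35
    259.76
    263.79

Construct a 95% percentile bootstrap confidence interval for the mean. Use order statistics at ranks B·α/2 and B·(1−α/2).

(235.72, 259.76)

α = 0.05; lower rank = 40 × 0.025 = 1; upper rank = 40 × 0.975 = 39.
The 1st smallest replicate is 235.72; the 39th is 259.76.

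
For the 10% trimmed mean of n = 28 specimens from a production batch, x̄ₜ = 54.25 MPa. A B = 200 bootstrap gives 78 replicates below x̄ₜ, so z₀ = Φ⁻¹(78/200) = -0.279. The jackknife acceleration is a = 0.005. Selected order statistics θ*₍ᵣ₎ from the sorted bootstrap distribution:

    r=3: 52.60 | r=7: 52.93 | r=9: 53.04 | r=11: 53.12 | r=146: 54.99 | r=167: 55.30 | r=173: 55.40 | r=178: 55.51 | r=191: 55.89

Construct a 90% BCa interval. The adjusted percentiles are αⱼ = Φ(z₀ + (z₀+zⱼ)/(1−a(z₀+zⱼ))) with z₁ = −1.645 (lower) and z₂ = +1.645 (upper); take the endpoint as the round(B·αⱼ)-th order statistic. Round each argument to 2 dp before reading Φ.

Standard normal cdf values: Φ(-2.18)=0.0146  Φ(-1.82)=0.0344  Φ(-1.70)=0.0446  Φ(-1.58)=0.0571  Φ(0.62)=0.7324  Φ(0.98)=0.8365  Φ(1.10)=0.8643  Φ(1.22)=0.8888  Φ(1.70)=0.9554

Lower: z₀ + z₁ = -0.279 + (-1.645) = -1.924; 1 − a(z₀+z₁) = 1 − (0.005)(-1.924) = 1.0096; argument = -0.279 + (-1.924)/1.0096 = -2.1847 → -2.18.
α₁ = Φ(-2.18) = 0.0146; rank = round(200 × 0.0146) = 3; θ*₍3₎ = 52.60.
Upper: z₀ + z₂ = 1.366; 1 − a(z₀+z₂) = 0.9932; argument = 1.0964 → 1.10; α₂ = 0.8643; rank = 173; θ*₍173₎ = 55.40.

(52.60, 55.40)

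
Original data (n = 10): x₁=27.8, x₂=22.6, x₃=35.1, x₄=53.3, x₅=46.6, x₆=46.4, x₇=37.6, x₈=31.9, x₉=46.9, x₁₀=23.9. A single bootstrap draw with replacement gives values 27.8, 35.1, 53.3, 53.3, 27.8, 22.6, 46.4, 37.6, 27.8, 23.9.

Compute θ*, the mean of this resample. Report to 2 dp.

Mean = (27.8 + 35.1 + 53.3 + 53.3 + 27.8 + 22.6 + 46.4 + 37.6 + 27.8 + 23.9) / 10 = 355.60 / 10 = 35.56

θ* = 35.56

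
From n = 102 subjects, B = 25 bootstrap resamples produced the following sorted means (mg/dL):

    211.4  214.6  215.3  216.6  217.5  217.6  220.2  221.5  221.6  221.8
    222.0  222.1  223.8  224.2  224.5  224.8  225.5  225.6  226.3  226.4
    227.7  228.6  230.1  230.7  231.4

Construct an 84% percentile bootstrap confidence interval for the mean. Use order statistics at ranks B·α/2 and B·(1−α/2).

(214.6, 230.1)

α = 0.16; lower rank = 25 × 0.080 = 2; upper rank = 25 × 0.920 = 23.
The 2nd smallest replicate is 214.6; the 23rd is 230.1.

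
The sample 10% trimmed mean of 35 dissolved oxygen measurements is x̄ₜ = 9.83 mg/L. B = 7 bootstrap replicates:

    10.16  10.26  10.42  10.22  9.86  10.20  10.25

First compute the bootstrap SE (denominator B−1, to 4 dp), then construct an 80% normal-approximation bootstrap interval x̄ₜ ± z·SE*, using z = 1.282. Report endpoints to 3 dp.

Mean of replicates = 10.1957; sum of squared deviations = 0.1720; SE* = √(0.1720/6) = 0.1693
Margin = 1.282 × 0.1693 = 0.2170
Interval: 9.83 ± 0.2170

(9.613, 10.047)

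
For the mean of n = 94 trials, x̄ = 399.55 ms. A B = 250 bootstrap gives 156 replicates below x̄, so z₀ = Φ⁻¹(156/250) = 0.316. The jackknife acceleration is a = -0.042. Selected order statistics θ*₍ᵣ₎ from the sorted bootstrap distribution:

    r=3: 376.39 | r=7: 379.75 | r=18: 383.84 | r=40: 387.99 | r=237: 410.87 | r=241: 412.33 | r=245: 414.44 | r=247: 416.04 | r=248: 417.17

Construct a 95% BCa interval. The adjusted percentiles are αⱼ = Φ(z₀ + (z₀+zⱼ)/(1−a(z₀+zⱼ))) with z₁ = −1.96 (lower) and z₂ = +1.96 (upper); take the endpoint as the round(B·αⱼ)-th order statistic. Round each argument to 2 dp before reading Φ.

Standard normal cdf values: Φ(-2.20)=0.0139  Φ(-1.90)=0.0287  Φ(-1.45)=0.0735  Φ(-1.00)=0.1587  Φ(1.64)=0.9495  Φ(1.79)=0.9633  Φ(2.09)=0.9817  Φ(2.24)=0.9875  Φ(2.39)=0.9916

(383.84, 417.17)

Lower: z₀ + z₁ = 0.316 + (-1.960) = -1.644; 1 − a(z₀+z₁) = 1 − (-0.042)(-1.644) = 0.9310; argument = 0.316 + (-1.644)/0.9310 = -1.4499 → -1.45.
α₁ = Φ(-1.45) = 0.0735; rank = round(250 × 0.0735) = 18; θ*₍18₎ = 383.84.
Upper: z₀ + z₂ = 2.276; 1 − a(z₀+z₂) = 1.0956; argument = 2.3934 → 2.39; α₂ = 0.9916; rank = 248; θ*₍248₎ = 417.17.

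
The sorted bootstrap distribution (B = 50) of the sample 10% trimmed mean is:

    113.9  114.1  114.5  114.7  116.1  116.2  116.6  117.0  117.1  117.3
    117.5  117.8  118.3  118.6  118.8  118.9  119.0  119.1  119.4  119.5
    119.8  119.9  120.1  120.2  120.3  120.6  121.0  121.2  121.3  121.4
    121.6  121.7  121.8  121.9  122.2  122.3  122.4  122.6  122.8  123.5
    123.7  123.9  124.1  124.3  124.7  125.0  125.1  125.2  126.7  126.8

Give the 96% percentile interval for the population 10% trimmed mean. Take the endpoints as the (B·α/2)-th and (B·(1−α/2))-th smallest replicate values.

(113.9, 126.7)

α = 0.04; lower rank = 50 × 0.020 = 1; upper rank = 50 × 0.980 = 49.
The 1st smallest replicate is 113.9; the 49th is 126.7.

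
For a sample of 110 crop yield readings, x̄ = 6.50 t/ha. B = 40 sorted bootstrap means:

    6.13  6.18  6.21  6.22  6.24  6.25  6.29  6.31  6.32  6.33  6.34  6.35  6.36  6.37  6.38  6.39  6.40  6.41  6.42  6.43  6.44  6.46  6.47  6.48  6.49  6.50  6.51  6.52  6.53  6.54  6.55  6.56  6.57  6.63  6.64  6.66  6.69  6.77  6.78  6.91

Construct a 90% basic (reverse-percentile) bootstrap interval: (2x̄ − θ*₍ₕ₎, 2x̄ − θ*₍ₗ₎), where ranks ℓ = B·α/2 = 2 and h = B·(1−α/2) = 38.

Percentile endpoints at ranks 2 and 38: θ*₍2₎ = 6.18, θ*₍38₎ = 6.77.
Basic interval reflects these around x̄:
  lower = 2 × 6.50 − 6.77 = 6.23
  upper = 2 × 6.50 − 6.18 = 6.82

(6.23, 6.82)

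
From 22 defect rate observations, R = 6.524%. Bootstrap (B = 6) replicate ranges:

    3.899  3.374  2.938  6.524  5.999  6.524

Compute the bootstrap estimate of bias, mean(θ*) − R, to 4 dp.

bias = −1.6477

mean(θ*) = (3.899 + 3.374 + 2.938 + 6.524 + 5.999 + 6.524) / 6 = 4.87633
bias = 4.87633 − 6.524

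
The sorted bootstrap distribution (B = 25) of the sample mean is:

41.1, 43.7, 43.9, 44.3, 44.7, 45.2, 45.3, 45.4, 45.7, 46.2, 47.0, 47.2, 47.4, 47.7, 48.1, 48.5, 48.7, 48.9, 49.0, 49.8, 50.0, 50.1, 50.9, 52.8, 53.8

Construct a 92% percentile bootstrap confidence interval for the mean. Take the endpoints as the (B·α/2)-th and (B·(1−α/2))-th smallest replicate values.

α = 0.08; lower rank = 25 × 0.040 = 1; upper rank = 25 × 0.960 = 24.
The 1st smallest replicate is 41.1; the 24th is 52.8.

(41.1, 52.8)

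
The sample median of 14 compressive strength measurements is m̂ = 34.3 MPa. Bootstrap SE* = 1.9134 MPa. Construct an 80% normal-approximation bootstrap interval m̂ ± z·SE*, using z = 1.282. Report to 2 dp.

Margin = 1.282 × 1.9134 = 2.453
Interval: 34.3 ± 2.453

(31.85, 36.75)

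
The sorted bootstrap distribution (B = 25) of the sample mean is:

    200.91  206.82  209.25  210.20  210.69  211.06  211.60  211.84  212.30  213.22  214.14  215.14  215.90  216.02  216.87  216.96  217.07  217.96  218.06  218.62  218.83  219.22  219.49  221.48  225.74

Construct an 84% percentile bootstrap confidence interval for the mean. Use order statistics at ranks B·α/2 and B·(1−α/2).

(206.82, 219.49)

α = 0.16; lower rank = 25 × 0.080 = 2; upper rank = 25 × 0.920 = 23.
The 2nd smallest replicate is 206.82; the 23rd is 219.49.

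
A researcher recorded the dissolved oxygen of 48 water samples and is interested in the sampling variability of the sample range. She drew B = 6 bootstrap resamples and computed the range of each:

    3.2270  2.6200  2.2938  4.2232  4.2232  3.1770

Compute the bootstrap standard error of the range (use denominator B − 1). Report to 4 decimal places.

Bootstrap SE is the standard deviation of the 6 replicate ranges.
Mean of replicates: (3.2270 + 2.6200 + 2.2938 + 4.2232 + 4.2232 + 3.1770) / 6 = 19.76420 / 6 = 3.29403
Sum of squared deviations: (−0.06703)² + (−0.67403)² + (−1.00023)² + (+0.92917)² + (+0.92917)² + (−0.11703)² = 3.19968
Variance = 3.19968 / 5 = 0.63994
SE* = √0.63994

SE* = 0.8000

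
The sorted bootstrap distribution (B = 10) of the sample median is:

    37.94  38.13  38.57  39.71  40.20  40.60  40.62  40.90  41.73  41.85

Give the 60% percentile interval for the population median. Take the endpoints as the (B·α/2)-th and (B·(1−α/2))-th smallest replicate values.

α = 0.40; lower rank = 10 × 0.200 = 2; upper rank = 10 × 0.800 = 8.
The 2nd smallest replicate is 38.13; the 8th is 40.90.

(38.13, 40.90)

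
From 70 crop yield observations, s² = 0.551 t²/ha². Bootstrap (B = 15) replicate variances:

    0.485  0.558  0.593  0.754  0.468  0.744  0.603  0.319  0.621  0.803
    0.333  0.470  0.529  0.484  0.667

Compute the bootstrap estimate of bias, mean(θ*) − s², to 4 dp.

bias = +0.0111

mean(θ*) = (0.485 + 0.558 + 0.593 + 0.754 + 0.468 + 0.744 + 0.603 + 0.319 + 0.621 + 0.803 + 0.333 + 0.470 + 0.529 + 0.484 + 0.667) / 15 = 0.56207
bias = 0.56207 − 0.551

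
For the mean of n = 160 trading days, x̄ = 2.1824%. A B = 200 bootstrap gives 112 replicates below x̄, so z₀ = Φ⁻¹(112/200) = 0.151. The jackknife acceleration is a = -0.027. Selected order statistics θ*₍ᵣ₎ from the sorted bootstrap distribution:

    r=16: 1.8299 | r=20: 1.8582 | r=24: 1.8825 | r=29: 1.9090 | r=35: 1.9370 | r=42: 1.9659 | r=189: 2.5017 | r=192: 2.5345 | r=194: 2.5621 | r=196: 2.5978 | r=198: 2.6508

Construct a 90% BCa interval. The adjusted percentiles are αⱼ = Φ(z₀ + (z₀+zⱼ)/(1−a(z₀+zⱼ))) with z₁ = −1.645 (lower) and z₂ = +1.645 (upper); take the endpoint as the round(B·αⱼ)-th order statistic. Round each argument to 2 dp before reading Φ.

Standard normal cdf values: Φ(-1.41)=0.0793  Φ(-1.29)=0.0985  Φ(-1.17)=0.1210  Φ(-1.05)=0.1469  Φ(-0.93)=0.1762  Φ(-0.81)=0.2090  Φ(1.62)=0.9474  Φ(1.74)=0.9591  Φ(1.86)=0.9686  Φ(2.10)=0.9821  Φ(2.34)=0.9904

Lower: z₀ + z₁ = 0.151 + (-1.645) = -1.494; 1 − a(z₀+z₁) = 1 − (-0.027)(-1.494) = 0.9597; argument = 0.151 + (-1.494)/0.9597 = -1.4058 → -1.41.
α₁ = Φ(-1.41) = 0.0793; rank = round(200 × 0.0793) = 16; θ*₍16₎ = 1.8299.
Upper: z₀ + z₂ = 1.796; 1 − a(z₀+z₂) = 1.0485; argument = 1.8639 → 1.86; α₂ = 0.9686; rank = 194; θ*₍194₎ = 2.5621.

(1.8299, 2.5621)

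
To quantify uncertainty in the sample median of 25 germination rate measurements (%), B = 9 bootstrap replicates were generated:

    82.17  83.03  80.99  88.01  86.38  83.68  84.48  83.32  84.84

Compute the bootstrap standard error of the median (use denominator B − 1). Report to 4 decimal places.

SE* = 2.1362

Bootstrap SE is the standard deviation of the 9 replicate medians.
Mean of replicates: (82.17 + 83.03 + 80.99 + 88.01 + 86.38 + 83.68 + 84.48 + 83.32 + 84.84) / 9 = 756.90000 / 9 = 84.10000
Sum of squared deviations: (−1.93000)² + (−1.07000)² + (−3.11000)² + (+3.91000)² + (+2.28000)² + (−0.42000)² + (+0.38000)² + (−0.78000)² + (+0.74000)² = 36.50520
Variance = 36.50520 / 8 = 4.56315
SE* = √4.56315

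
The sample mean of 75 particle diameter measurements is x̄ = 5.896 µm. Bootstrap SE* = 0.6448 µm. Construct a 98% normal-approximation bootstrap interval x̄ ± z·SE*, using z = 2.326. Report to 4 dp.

(4.3962, 7.3958)

Margin = 2.326 × 0.6448 = 1.49980
Interval: 5.896 ± 1.49980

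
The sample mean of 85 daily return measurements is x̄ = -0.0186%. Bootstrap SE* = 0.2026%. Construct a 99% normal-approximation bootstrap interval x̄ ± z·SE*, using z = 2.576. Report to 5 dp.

Margin = 2.576 × 0.2026 = 0.521898
Interval: -0.0186 ± 0.521898

(-0.54050, 0.50330)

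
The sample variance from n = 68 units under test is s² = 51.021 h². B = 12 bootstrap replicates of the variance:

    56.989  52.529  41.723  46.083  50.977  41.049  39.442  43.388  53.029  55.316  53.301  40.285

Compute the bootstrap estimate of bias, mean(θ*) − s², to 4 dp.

mean(θ*) = (56.989 + 52.529 + 41.723 + 46.083 + 50.977 + 41.049 + 39.442 + 43.388 + 53.029 + 55.316 + 53.301 + 40.285) / 12 = 47.84258
bias = 47.84258 − 51.021

bias = −3.1784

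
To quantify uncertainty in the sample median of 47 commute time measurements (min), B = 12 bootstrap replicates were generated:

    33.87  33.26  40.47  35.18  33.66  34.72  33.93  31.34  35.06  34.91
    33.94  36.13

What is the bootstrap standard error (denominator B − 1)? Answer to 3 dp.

Bootstrap SE is the standard deviation of the 12 replicate medians.
Mean of replicates: (33.87 + 33.26 + 40.47 + 35.18 + 33.66 + 34.72 + 33.93 + 31.34 + 35.06 + 34.91 + 33.94 + 36.13) / 12 = 416.4700 / 12 = 34.7058
Sum of squared deviations: (−0.8358)² + (−1.4458)² + (+5.7642)² + (+0.4742)² + (−1.0458)² + (+0.0142)² + (−0.7758)² + (−3.3658)² + (+0.3542)² + (+0.2042)² + (−0.7658)² + (+1.4242)² = 52.0461
Variance = 52.0461 / 11 = 4.7315
SE* = √4.7315

SE* = 2.175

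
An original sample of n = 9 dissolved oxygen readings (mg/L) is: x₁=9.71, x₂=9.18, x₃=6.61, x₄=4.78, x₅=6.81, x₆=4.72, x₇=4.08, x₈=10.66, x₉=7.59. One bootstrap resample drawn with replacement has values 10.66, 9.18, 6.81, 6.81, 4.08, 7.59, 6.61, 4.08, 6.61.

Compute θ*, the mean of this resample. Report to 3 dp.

θ* = 6.937

Mean = (10.66 + 9.18 + 6.81 + 6.81 + 4.08 + 7.59 + 6.61 + 4.08 + 6.61) / 9 = 62.430 / 9 = 6.937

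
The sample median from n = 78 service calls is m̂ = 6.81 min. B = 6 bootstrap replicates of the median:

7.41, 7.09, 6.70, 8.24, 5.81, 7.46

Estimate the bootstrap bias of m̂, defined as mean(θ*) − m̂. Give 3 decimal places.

bias = +0.308

mean(θ*) = (7.41 + 7.09 + 6.70 + 8.24 + 5.81 + 7.46) / 6 = 7.1183
bias = 7.1183 − 6.81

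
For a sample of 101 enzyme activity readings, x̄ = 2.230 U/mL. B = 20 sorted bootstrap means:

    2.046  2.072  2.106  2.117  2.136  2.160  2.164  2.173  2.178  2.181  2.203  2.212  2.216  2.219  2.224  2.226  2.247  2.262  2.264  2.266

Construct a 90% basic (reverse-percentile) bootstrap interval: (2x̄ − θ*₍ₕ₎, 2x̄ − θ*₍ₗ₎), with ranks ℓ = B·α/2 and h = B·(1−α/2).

Percentile endpoints at ranks 1 and 19: θ*₍1₎ = 2.046, θ*₍19₎ = 2.264.
Basic interval reflects these around x̄:
  lower = 2 × 2.230 − 2.264 = 2.196
  upper = 2 × 2.230 − 2.046 = 2.414

(2.196, 2.414)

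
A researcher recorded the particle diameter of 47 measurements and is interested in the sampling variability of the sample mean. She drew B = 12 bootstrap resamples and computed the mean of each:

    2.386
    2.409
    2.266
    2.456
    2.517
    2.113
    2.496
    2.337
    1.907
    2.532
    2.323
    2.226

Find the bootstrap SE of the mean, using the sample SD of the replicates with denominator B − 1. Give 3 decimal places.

SE* = 0.183

Bootstrap SE is the standard deviation of the 12 replicate means.
Mean of replicates: (2.386 + 2.409 + 2.266 + 2.456 + 2.517 + 2.113 + 2.496 + 2.337 + 1.907 + 2.532 + 2.323 + 2.226) / 12 = 27.9680 / 12 = 2.3307
Sum of squared deviations: (+0.0553)² + (+0.0783)² + (−0.0647)² + (+0.1253)² + (+0.1863)² + (−0.2177)² + (+0.1653)² + (+0.0063)² + (−0.4237)² + (+0.2013)² + (−0.0077)² + (−0.1047)² = 0.3696
Variance = 0.3696 / 11 = 0.0336
SE* = √0.0336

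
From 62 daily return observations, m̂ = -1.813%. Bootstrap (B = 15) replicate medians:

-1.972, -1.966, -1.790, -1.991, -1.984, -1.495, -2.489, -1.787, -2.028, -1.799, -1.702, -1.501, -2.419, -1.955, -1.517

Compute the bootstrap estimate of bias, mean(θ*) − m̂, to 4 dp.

mean(θ*) = ((-1.972) + (-1.966) + (-1.790) + (-1.991) + (-1.984) + (-1.495) + (-2.489) + (-1.787) + (-2.028) + (-1.799) + (-1.702) + (-1.501) + (-2.419) + (-1.955) + (-1.517)) / 15 = -1.89300
bias = -1.89300 − -1.813

bias = −0.0800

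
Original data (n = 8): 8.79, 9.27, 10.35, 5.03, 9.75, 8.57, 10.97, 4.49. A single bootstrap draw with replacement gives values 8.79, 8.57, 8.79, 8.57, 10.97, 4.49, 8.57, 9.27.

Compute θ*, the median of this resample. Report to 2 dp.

θ* = 8.68

Sorted: 4.49, 8.57, 8.57, 8.57, 8.79, 8.79, 9.27, 10.97
Median = average of the two middle values = 8.68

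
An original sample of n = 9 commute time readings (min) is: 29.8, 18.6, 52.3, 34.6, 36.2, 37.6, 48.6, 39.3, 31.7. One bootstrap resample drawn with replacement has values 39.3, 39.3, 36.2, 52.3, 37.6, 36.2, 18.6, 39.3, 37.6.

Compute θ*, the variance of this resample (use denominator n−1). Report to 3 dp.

Mean = 37.3778; sum of squared deviations = 589.2356
s² = 589.2356 / 8 = 73.6544

θ* = 73.654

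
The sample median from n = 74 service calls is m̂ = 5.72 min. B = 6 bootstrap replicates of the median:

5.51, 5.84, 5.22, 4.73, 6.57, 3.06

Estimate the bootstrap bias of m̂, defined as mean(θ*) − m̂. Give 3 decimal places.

bias = −0.565

mean(θ*) = (5.51 + 5.84 + 5.22 + 4.73 + 6.57 + 3.06) / 6 = 5.1550
bias = 5.1550 − 5.72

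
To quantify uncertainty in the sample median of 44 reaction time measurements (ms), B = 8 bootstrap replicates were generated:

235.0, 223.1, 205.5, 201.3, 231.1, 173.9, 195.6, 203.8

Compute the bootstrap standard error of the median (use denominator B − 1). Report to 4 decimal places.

Bootstrap SE is the standard deviation of the 8 replicate medians.
Mean of replicates: (235.0 + 223.1 + 205.5 + 201.3 + 231.1 + 173.9 + 195.6 + 203.8) / 8 = 1669.30000 / 8 = 208.66250
Sum of squared deviations: (+26.33750)² + (+14.43750)² + (−3.16250)² + (−7.36250)² + (+22.43750)² + (−34.76250)² + (−13.06250)² + (−4.86250)² = 2872.45875
Variance = 2872.45875 / 7 = 410.35125
SE* = √410.35125

SE* = 20.2571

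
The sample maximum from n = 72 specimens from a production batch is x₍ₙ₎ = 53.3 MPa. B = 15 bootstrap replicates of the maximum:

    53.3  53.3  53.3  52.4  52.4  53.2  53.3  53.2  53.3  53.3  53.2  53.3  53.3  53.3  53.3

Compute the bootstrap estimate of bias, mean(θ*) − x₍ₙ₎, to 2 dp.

mean(θ*) = (53.3 + 53.3 + 53.3 + 52.4 + 52.4 + 53.2 + 53.3 + 53.2 + 53.3 + 53.3 + 53.2 + 53.3 + 53.3 + 53.3 + 53.3) / 15 = 53.160
bias = 53.160 − 53.3

bias = −0.14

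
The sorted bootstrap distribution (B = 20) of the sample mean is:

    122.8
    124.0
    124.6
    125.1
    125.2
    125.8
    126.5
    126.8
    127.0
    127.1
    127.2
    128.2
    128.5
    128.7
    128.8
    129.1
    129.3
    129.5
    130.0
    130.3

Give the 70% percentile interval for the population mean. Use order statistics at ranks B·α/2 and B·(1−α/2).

(124.6, 129.3)

α = 0.30; lower rank = 20 × 0.150 = 3; upper rank = 20 × 0.850 = 17.
The 3rd smallest replicate is 124.6; the 17th is 129.3.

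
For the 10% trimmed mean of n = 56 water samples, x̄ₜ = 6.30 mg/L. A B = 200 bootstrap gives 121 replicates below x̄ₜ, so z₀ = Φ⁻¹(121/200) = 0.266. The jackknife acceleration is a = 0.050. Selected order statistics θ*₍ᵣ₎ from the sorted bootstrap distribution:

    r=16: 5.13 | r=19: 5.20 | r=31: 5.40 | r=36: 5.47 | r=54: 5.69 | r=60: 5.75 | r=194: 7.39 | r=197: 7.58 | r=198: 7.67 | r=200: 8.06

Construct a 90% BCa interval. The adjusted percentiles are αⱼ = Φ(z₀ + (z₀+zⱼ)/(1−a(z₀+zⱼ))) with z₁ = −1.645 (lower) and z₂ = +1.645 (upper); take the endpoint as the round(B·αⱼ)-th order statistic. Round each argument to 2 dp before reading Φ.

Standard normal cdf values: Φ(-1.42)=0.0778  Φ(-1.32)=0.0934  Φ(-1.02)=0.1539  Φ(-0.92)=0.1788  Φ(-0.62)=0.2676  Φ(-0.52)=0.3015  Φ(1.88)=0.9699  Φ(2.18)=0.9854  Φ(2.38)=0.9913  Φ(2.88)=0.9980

(5.40, 7.67)

Lower: z₀ + z₁ = 0.266 + (-1.645) = -1.379; 1 − a(z₀+z₁) = 1 − (0.050)(-1.379) = 1.0690; argument = 0.266 + (-1.379)/1.0690 = -1.0241 → -1.02.
α₁ = Φ(-1.02) = 0.1539; rank = round(200 × 0.1539) = 31; θ*₍31₎ = 5.40.
Upper: z₀ + z₂ = 1.911; 1 − a(z₀+z₂) = 0.9044; argument = 2.3789 → 2.38; α₂ = 0.9913; rank = 198; θ*₍198₎ = 7.67.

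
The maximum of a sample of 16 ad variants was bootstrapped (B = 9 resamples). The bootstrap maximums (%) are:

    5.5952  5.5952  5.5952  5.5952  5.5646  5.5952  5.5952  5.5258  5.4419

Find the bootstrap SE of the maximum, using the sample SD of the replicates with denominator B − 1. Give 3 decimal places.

SE* = 0.053

Bootstrap SE is the standard deviation of the 9 replicate maximums.
Mean of replicates: (5.5952 + 5.5952 + 5.5952 + 5.5952 + 5.5646 + 5.5952 + 5.5952 + 5.5258 + 5.4419) / 9 = 50.10350 / 9 = 5.56706
Sum of squared deviations: (+0.02814)² + (+0.02814)² + (+0.02814)² + (+0.02814)² + (−0.00246)² + (+0.02814)² + (+0.02814)² + (−0.04126)² + (−0.12516)² = 0.02212
Variance = 0.02212 / 8 = 0.00277
SE* = √0.00277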